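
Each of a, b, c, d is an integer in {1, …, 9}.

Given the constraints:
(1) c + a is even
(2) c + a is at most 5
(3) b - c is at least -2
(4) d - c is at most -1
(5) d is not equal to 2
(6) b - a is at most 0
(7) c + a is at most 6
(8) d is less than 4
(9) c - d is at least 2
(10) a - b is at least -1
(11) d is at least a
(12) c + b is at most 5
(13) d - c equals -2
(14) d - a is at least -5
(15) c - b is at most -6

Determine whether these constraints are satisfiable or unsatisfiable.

Constraints 9, 10, 14, and 15 give b − c ≥ 6, c − d ≥ 2, d − a ≥ -5, a − b ≥ -1.
Adding all 4 inequalities: the left sides telescope to 0, and the right sides sum to 6 + 2 + (-5) + (-1) = 2. So 0 ≥ 2, which is false.

Unsatisfiable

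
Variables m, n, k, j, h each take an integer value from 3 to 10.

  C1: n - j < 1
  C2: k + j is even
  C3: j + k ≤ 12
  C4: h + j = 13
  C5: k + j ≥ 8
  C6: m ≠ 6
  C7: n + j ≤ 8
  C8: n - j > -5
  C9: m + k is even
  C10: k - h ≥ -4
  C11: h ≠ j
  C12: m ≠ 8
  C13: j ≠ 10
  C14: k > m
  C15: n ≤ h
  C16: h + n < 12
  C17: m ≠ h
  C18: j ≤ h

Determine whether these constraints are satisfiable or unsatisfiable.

Satisfiable

One satisfying assignment is m = 3, n = 3, k = 5, j = 5, h = 8.
For the less obvious constraints — constraint 1: n - j = -2; constraint 3: j + k = 10 — and the others hold by inspection.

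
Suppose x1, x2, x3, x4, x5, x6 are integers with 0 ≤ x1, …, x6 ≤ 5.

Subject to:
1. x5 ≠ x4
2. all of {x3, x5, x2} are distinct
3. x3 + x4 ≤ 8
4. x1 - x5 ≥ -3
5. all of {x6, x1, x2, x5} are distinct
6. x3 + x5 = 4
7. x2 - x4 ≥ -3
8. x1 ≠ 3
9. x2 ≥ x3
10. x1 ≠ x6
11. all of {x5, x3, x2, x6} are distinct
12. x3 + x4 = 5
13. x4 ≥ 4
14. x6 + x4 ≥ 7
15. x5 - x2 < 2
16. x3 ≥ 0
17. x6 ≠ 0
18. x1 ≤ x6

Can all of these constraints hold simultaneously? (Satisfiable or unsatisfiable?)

Satisfiable

The assignment x1 = 2, x2 = 4, x3 = 1, x4 = 4, x5 = 3, x6 = 5 works:
  constraint 3 holds since x3 + x4 = 5.
  constraint 4 holds since x1 - x5 = -1.
The rest check out directly.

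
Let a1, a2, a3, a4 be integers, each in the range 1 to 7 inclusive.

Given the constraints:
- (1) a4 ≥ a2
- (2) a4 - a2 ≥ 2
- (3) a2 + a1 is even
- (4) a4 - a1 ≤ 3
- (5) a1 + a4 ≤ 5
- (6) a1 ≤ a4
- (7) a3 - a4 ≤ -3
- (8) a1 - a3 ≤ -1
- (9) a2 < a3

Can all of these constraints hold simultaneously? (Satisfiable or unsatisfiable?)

Unsatisfiable

Constraints 4, 7, and 8 give a4 − a3 ≥ 3, a3 − a1 ≥ 1, a1 − a4 ≥ -3.
Adding all 3 inequalities: the left sides telescope to 0, and the right sides sum to 3 + 1 + (-3) = 1. So 0 ≥ 1, which is false.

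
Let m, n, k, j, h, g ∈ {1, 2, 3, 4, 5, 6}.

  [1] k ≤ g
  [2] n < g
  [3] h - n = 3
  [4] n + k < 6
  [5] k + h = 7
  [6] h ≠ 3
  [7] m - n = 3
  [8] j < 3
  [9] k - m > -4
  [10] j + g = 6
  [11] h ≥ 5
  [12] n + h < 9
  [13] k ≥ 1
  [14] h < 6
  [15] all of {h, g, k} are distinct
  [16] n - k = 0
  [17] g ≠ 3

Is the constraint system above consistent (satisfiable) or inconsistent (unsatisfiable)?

Satisfiable

Take m = 5, n = 2, k = 2, j = 2, h = 5, g = 4. Then constraint 3: h - n = 3; constraint 4: n + k = 4; constraint 5: k + h = 7, and every other listed constraint is also met.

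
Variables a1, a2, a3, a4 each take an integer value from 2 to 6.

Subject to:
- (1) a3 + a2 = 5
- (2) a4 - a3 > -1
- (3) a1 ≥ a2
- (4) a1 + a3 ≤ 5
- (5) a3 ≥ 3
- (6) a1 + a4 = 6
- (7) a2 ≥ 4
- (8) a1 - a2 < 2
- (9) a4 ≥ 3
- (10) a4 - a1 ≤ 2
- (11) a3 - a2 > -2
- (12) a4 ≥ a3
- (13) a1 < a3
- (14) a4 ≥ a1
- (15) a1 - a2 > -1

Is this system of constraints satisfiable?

Unsatisfiable

From constraints 3 and 7: a1 ≥ a2 ≥ 4. From constraints 5 and 12: a4 ≥ a3 ≥ 3. Hence a1 + a4 ≥ 7. But constraint 6 requires a1 + a4 = 6, and 6 < 7. Contradiction.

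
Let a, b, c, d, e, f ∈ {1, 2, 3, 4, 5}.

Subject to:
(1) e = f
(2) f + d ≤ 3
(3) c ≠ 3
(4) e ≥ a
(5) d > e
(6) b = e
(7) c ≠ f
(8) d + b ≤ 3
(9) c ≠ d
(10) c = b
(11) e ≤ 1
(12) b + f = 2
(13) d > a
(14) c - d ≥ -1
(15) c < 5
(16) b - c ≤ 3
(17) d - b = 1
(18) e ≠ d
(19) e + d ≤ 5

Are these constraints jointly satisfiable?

From constraints 1, 6, and 10, c = b = e = f, so c = f. But constraint 7 says c ≠ f. Contradiction.

Unsatisfiable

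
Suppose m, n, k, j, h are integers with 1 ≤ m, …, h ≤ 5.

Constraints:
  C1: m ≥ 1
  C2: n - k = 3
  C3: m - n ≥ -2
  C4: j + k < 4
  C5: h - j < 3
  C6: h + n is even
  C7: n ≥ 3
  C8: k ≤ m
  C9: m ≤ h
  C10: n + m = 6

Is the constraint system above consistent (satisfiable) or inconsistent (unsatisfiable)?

Try m = 2, n = 4, k = 1, j = 2, h = 2.
Check constraint 2: n - k = 3; constraint 3: m - n = -2; constraint 4: j + k = 3. The remaining constraints are straightforward to verify.

Satisfiable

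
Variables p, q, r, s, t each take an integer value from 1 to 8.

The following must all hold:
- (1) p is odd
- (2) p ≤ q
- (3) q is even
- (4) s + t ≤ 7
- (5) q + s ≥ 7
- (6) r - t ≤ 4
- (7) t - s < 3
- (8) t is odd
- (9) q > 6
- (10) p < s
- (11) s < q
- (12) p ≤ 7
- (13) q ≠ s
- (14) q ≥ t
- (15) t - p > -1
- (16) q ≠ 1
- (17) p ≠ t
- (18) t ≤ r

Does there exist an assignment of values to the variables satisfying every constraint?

One satisfying assignment is p = 1, q = 8, r = 5, s = 2, t = 3.
For the less obvious constraints — constraint 4: s + t = 5; constraint 5: q + s = 10 — and the others hold by inspection.

Satisfiable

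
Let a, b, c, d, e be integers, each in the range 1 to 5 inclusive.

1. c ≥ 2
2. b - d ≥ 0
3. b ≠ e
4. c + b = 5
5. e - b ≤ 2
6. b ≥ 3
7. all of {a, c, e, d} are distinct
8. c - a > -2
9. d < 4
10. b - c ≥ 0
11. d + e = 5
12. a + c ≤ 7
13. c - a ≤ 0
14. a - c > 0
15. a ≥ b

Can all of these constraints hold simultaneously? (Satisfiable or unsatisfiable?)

Satisfiable

One satisfying assignment is a = 3, b = 3, c = 2, d = 1, e = 4.
For the less obvious constraints — constraint 2: b - d = 2; constraint 4: c + b = 5 — and the others hold by inspection.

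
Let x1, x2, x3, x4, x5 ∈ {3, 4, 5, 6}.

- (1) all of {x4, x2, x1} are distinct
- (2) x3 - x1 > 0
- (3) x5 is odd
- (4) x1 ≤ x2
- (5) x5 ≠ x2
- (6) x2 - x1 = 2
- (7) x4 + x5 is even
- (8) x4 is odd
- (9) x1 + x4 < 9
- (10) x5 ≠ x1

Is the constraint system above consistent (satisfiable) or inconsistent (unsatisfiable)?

Satisfiable

Setting (x1, x2, x3, x4, x5) = (4, 6, 5, 3, 5) satisfies everything: constraint 2: x3 - x1 = 1; constraint 6: x2 - x1 = 2, and the others follow.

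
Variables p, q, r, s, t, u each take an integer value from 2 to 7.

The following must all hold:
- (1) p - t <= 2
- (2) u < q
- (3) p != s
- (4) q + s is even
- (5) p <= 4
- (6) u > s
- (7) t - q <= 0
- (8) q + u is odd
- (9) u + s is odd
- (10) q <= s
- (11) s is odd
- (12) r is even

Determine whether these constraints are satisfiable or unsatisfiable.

Constraints 2, 6, and 10 give q ≤ s, s < u, u < q. Chaining: q ≤ s < u < q, which forces q < q — impossible.

Unsatisfiable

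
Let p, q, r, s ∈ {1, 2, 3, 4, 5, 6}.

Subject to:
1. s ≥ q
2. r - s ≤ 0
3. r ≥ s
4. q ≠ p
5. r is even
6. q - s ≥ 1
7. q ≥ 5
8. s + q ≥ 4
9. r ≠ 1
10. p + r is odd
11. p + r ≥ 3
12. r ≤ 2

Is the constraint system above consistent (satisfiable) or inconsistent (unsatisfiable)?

From constraints 1 and 7: s ≥ q and q ≥ 5, so s ≥ 5. From constraints 3 and 12: s ≤ r and r ≤ 2, so s ≤ 2. But 2 < 5, so no value of s works.

Unsatisfiable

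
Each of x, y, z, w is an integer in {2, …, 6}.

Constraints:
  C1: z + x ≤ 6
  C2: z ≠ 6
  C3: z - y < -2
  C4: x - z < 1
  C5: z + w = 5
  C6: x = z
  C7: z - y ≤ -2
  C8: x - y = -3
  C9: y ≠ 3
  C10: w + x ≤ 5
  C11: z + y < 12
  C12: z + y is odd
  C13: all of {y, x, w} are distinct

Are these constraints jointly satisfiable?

Satisfiable

Setting (x, y, z, w) = (3, 6, 3, 2) satisfies everything: constraint 1: z + x = 6; constraint 3: z - y = -3; constraint 4: x - z = 0, and the others follow.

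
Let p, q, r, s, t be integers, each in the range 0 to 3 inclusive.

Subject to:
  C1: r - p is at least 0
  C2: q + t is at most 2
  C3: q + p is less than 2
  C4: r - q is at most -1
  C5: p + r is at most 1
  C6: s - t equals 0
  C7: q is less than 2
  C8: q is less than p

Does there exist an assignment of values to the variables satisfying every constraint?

Constraints 1, 4, and 8 give q < p, p ≤ r, r < q. Chaining: q < p ≤ r < q, which forces q < q — impossible.

Unsatisfiable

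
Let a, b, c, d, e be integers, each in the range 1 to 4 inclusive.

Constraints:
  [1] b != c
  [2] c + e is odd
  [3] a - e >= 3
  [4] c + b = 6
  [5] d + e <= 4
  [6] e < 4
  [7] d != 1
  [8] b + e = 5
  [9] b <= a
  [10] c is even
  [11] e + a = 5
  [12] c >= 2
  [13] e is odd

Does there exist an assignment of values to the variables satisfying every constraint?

Setting (a, b, c, d, e) = (4, 4, 2, 2, 1) satisfies everything: constraint 3: a - e = 3; constraint 4: c + b = 6; constraint 5: d + e = 3, and the others follow.

Satisfiable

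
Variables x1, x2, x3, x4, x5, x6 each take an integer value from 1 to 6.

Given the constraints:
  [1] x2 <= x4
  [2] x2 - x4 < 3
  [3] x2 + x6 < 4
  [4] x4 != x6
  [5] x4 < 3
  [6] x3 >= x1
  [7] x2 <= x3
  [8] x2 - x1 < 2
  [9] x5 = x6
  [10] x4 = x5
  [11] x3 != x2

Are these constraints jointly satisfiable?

From constraints 9 and 10, x4 = x5 = x6, so x4 = x6. But constraint 4 says x4 ≠ x6. Contradiction.

Unsatisfiable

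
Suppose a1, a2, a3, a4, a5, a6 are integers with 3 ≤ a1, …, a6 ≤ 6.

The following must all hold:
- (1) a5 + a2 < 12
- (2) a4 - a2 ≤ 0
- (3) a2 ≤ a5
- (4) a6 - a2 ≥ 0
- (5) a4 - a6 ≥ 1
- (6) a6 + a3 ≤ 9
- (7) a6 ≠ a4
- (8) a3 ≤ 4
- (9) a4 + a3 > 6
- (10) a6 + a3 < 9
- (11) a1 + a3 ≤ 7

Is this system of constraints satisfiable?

Constraints 2, 4, and 5 give a2 − a4 ≥ 0, a4 − a6 ≥ 1, a6 − a2 ≥ 0.
Adding all 3 inequalities: the left sides telescope to 0, and the right sides sum to 0 + 1 + 0 = 1. So 0 ≥ 1, which is false.

Unsatisfiable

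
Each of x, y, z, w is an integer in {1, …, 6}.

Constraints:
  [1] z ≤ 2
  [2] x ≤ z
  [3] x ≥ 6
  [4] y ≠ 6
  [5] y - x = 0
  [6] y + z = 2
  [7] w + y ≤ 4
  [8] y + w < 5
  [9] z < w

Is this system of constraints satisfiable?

From constraints 2 and 3: z ≥ x and x ≥ 6, so z ≥ 6. From constraint 1: z ≤ 2. But 2 < 6, so no value of z works.

Unsatisfiable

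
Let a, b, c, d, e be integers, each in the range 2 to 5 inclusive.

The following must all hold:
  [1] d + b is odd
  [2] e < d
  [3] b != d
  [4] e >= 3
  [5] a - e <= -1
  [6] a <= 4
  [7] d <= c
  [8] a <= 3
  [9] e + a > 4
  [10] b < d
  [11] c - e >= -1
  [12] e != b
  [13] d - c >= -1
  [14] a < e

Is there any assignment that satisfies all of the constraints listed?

The assignment a = 3, b = 2, c = 5, d = 5, e = 4 works:
  constraint 5 holds since a - e = -1.
  constraint 9 holds since e + a = 7.
  constraint 11 holds since c - e = 1.
The rest check out directly.

Satisfiable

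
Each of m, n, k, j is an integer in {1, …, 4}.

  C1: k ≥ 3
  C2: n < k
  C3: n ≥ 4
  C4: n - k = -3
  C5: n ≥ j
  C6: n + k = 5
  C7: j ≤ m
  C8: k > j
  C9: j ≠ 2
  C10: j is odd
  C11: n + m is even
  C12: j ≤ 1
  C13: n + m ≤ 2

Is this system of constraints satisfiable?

Unsatisfiable

From constraint 3: n ≥ 4. From constraint 1: k ≥ 3. Hence n + k ≥ 7. But constraint 6 requires n + k = 5, and 5 < 7. Contradiction.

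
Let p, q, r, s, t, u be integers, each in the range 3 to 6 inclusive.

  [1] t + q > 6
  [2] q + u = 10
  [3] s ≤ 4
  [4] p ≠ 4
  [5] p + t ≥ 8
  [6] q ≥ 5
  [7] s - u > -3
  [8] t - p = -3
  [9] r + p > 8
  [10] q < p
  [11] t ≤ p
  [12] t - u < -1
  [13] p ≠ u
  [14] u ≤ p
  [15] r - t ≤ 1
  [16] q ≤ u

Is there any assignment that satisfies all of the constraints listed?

The assignment p = 6, q = 5, r = 3, s = 3, t = 3, u = 5 works:
  constraint 1 holds since t + q = 8.
  constraint 2 holds since q + u = 10.
  constraint 5 holds since p + t = 9.
The rest check out directly.

Satisfiable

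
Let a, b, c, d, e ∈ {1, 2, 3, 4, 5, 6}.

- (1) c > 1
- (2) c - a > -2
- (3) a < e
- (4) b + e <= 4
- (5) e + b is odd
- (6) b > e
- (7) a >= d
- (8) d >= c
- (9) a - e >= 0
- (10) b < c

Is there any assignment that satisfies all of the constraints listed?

Constraints 3, 6, 7, 8, and 10 give b < c, c ≤ d, d ≤ a, a < e, e < b. Chaining: b < c ≤ d ≤ a < e < b, which forces b < b — impossible.

Unsatisfiable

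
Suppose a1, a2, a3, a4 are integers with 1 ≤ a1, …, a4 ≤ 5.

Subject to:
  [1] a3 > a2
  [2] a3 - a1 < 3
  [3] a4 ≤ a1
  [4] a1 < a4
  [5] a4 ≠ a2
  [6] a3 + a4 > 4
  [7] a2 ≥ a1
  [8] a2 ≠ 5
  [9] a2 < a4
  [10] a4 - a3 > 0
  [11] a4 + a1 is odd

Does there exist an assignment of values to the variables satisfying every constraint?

Unsatisfiable

Constraints 1, 3, 7, and 10 give a3 < a4, a4 ≤ a1, a1 ≤ a2, a2 < a3. Chaining: a3 < a4 ≤ a1 ≤ a2 < a3, which forces a3 < a3 — impossible.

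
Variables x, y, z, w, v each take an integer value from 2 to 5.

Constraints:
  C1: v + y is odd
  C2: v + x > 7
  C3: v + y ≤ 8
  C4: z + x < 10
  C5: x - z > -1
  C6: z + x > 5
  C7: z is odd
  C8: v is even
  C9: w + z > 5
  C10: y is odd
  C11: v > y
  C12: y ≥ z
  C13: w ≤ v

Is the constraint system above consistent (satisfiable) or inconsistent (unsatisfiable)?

Satisfiable

Take x = 5, y = 3, z = 3, w = 4, v = 4. Then constraint 2: v + x = 9; constraint 3: v + y = 7; constraint 4: z + x = 8, and every other listed constraint is also met.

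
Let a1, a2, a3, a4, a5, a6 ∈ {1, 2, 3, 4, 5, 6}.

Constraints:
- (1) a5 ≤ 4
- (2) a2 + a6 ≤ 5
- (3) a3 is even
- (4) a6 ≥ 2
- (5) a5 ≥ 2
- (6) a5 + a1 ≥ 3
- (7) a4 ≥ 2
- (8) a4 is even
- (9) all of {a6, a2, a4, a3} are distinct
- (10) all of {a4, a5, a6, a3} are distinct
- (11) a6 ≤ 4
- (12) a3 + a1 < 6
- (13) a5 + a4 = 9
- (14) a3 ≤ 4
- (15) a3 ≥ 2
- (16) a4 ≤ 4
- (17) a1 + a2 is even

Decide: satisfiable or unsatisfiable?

Unsatisfiable

Constraints 1, 4, 5, 7, 11, 14, 15, and 16 confine each of a4, a5, a6, a3 to the 3 values {2, …, 4}.
Constraint 10 requires all 4 of them to be distinct, but only 3 values are available — impossible by the pigeonhole principle.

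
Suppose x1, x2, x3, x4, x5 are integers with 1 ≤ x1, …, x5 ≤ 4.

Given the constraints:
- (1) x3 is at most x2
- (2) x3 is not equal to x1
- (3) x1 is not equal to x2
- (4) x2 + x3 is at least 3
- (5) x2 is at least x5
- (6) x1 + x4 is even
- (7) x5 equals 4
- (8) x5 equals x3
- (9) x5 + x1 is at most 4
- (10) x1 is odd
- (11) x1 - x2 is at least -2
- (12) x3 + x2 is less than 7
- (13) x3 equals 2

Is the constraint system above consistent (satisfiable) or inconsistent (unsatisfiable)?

Unsatisfiable

Constraint 7 fixes x5 = 4 and constraint 13 fixes x3 = 2, but constraint 8 requires x5 = x3. Since 4 ≠ 2, contradiction.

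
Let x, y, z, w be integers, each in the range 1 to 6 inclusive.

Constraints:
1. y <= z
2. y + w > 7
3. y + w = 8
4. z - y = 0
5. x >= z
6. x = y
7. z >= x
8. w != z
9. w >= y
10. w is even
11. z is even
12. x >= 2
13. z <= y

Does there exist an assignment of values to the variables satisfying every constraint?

Satisfiable

Setting (x, y, z, w) = (2, 2, 2, 6) satisfies everything: constraint 2: y + w = 8; constraint 3: y + w = 8; constraint 4: z - y = 0, and the others follow.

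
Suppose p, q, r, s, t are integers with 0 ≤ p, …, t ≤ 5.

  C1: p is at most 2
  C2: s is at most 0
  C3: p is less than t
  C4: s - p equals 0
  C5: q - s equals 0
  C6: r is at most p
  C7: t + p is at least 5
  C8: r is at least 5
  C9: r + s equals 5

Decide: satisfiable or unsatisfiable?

From constraint 8: r ≥ 5. From constraints 1 and 6: r ≤ p and p ≤ 2, so r ≤ 2. But 2 < 5, so no value of r works.

Unsatisfiable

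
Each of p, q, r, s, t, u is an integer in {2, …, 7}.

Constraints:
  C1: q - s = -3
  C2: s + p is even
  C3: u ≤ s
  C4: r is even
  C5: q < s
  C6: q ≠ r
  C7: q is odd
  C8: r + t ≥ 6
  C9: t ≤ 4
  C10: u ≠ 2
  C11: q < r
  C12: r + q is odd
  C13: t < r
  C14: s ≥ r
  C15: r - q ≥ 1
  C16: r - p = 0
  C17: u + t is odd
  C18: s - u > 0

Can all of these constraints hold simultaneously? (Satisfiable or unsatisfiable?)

Satisfiable

Try p = 6, q = 3, r = 6, s = 6, t = 2, u = 3.
Check constraint 1: q - s = -3; constraint 8: r + t = 8; constraint 15: r - q = 3. The remaining constraints are straightforward to verify.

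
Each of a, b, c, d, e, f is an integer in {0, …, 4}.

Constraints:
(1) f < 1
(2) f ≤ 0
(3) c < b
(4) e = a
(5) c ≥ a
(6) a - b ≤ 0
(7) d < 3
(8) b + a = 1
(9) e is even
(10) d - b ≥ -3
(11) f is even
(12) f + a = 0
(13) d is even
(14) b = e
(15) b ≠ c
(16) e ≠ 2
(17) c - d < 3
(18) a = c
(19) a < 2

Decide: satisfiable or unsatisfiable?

From constraints 4, 14, and 18, b = e = a = c, so b = c. But constraint 15 says b ≠ c. Contradiction.

Unsatisfiable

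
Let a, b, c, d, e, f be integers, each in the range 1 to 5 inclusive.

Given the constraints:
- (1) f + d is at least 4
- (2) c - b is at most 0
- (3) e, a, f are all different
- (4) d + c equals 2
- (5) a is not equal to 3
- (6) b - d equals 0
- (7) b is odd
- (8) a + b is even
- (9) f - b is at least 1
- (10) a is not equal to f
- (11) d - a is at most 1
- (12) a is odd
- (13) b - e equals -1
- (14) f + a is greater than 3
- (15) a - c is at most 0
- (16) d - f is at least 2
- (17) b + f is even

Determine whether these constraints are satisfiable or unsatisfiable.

Unsatisfiable

Constraints 2, 9, 11, 15, and 16 give c − a ≥ 0, a − d ≥ -1, d − f ≥ 2, f − b ≥ 1, b − c ≥ 0.
Adding all 5 inequalities: the left sides telescope to 0, and the right sides sum to 0 + (-1) + 2 + 1 + 0 = 2. So 0 ≥ 2, which is false.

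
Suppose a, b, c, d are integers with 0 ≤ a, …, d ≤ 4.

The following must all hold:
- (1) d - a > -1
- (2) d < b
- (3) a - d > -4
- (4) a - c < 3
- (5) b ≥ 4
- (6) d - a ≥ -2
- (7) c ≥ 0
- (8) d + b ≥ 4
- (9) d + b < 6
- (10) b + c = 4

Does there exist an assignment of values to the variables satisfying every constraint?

Satisfiable

Take a = 0, b = 4, c = 0, d = 1. Then constraint 1: d - a = 1; constraint 3: a - d = -1, and every other listed constraint is also met.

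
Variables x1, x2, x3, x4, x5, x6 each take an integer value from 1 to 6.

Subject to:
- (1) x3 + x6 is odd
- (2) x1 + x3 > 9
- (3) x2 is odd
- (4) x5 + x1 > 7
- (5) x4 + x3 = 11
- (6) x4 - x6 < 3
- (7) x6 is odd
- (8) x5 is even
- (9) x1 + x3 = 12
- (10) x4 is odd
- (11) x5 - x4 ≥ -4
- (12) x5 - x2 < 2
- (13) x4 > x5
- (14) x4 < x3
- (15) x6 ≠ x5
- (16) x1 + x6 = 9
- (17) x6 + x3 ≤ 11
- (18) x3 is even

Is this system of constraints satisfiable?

Setting (x1, x2, x3, x4, x5, x6) = (6, 5, 6, 5, 4, 3) satisfies everything: constraint 2: x1 + x3 = 12; constraint 4: x5 + x1 = 10; constraint 5: x4 + x3 = 11, and the others follow.

Satisfiable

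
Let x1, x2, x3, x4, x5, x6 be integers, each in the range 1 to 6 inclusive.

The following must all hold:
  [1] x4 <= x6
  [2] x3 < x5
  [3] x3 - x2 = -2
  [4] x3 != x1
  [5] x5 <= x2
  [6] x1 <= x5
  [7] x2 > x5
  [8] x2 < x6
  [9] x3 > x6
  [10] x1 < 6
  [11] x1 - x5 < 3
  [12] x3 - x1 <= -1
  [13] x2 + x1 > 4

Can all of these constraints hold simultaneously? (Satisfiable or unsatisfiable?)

Constraints 6, 7, 8, 9, and 12 give x6 < x3, x3 < x1, x1 ≤ x5, x5 < x2, x2 < x6. Chaining: x6 < x3 < x1 ≤ x5 < x2 < x6, which forces x6 < x6 — impossible.

Unsatisfiable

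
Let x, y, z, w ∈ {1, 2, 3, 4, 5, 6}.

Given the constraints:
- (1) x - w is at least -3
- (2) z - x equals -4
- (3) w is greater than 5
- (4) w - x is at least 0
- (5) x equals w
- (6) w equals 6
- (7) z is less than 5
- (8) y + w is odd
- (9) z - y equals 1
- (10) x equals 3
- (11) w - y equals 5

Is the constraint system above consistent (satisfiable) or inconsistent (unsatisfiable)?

Unsatisfiable

Constraint 10 fixes x = 3 and constraint 6 fixes w = 6, but constraint 5 requires x = w. Since 3 ≠ 6, contradiction.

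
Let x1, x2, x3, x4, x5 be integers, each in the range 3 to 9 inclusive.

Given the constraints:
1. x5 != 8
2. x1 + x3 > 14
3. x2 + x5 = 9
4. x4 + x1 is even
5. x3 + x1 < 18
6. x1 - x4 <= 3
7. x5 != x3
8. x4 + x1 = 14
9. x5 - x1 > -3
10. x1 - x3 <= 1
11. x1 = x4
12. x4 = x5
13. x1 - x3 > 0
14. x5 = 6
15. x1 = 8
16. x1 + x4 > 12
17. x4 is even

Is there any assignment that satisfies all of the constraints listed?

Unsatisfiable

Constraint 15 fixes x1 = 8 and constraint 14 fixes x5 = 6. Constraints 11 and 12 give x1 = x4 = x5, so x1 = x5. But 8 ≠ 6 — contradiction.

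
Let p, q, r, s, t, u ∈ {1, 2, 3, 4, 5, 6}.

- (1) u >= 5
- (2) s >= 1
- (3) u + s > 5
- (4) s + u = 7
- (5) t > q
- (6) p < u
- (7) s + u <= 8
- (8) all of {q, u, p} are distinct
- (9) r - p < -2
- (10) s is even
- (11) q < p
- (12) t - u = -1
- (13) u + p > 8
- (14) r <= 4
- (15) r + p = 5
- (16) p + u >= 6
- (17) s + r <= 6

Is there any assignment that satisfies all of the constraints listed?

The assignment p = 4, q = 2, r = 1, s = 2, t = 4, u = 5 works:
  constraint 3 holds since u + s = 7.
  constraint 4 holds since s + u = 7.
The rest check out directly.

Satisfiable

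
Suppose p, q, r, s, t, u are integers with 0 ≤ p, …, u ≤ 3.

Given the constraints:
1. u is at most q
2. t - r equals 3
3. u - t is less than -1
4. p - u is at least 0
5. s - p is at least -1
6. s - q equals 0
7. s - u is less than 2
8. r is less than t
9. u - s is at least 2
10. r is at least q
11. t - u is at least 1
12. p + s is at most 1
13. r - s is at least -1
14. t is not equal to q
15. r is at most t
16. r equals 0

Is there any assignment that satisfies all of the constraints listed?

Constraints 4, 5, and 9 give s − p ≥ -1, p − u ≥ 0, u − s ≥ 2.
Adding all 3 inequalities: the left sides telescope to 0, and the right sides sum to (-1) + 0 + 2 = 1. So 0 ≥ 1, which is false.

Unsatisfiable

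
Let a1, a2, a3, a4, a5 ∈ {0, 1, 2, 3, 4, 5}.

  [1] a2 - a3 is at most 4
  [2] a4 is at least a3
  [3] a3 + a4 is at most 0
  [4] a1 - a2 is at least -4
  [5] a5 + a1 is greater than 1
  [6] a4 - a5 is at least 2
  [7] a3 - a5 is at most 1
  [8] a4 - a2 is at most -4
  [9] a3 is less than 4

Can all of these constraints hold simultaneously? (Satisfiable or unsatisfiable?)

Constraints 1, 6, 7, and 8 give a4 − a5 ≥ 2, a5 − a3 ≥ -1, a3 − a2 ≥ -4, a2 − a4 ≥ 4.
Adding all 4 inequalities: the left sides telescope to 0, and the right sides sum to 2 + (-1) + (-4) + 4 = 1. So 0 ≥ 1, which is false.

Unsatisfiable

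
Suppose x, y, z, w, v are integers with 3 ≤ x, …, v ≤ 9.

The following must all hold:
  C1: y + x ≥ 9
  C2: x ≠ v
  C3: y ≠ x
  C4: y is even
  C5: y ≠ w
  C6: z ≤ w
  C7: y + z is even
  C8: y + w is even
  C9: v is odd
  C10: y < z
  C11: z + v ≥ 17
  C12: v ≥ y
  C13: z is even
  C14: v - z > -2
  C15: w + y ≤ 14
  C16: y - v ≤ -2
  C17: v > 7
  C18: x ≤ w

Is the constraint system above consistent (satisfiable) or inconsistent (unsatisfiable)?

Satisfiable

The assignment x = 5, y = 4, z = 8, w = 8, v = 9 works:
  constraint 1 holds since y + x = 9.
  constraint 11 holds since z + v = 17.
  constraint 14 holds since v - z = 1.
The rest check out directly.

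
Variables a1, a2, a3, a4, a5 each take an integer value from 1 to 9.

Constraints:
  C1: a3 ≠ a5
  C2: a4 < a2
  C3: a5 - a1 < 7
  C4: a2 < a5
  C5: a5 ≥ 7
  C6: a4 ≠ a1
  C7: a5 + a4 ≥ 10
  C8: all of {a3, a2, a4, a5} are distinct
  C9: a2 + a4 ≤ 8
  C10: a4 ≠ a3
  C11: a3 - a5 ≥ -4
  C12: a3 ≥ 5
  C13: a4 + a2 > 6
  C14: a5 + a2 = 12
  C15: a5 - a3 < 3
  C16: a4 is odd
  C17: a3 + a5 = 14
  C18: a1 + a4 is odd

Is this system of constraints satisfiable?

Satisfiable

Take a1 = 4, a2 = 4, a3 = 6, a4 = 3, a5 = 8. Then constraint 3: a5 - a1 = 4; constraint 7: a5 + a4 = 11, and every other listed constraint is also met.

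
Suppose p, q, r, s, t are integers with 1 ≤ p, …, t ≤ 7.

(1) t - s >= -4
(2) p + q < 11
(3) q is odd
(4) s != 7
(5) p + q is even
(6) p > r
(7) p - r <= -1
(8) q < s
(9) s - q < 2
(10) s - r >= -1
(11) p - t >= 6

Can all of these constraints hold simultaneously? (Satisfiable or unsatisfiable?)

Unsatisfiable

Constraints 1, 7, 10, and 11 give t − s ≥ -4, s − r ≥ -1, r − p ≥ 1, p − t ≥ 6.
Adding all 4 inequalities: the left sides telescope to 0, and the right sides sum to (-4) + (-1) + 1 + 6 = 2. So 0 ≥ 2, which is false.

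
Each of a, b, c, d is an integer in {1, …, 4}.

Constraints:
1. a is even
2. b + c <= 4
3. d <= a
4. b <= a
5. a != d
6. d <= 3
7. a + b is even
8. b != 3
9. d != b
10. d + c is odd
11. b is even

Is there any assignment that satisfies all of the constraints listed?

Setting (a, b, c, d) = (2, 2, 2, 1) satisfies everything: constraint 1: a = 2 is even; constraint 2: b + c = 4; constraint 7: a + b = 4 is even, and the others follow.

Satisfiable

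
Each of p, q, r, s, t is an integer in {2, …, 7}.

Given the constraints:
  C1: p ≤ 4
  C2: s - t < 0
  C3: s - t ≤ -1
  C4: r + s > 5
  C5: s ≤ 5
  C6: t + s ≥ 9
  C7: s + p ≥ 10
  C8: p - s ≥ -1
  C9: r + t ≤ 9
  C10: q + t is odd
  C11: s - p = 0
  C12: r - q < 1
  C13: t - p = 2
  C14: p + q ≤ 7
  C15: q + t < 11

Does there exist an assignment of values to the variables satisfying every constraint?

Unsatisfiable

From constraint 5: s ≤ 5. From constraint 1: p ≤ 4. Hence s + p ≤ 9. But constraint 7 requires s + p ≥ 10, and 10 > 9. Contradiction.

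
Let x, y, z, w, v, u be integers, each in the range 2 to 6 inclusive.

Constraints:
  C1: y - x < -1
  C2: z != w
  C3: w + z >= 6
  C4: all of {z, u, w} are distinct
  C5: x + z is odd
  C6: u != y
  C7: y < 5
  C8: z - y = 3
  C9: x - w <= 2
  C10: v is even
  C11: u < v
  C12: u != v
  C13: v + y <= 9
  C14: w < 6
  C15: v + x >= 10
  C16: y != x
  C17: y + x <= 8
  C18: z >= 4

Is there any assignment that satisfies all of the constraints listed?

Try x = 4, y = 2, z = 5, w = 2, v = 6, u = 4.
Check constraint 1: y - x = -2; constraint 3: w + z = 7; constraint 8: z - y = 3. The remaining constraints are straightforward to verify.

Satisfiable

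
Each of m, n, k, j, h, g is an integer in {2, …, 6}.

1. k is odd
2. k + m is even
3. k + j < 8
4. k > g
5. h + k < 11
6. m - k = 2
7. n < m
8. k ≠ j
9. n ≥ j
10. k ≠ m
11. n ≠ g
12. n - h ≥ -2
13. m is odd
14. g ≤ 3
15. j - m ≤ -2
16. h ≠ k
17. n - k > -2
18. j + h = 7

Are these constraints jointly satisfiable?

Setting (m, n, k, j, h, g) = (5, 3, 3, 2, 5, 2) satisfies everything: constraint 3: k + j = 5; constraint 5: h + k = 8; constraint 6: m - k = 2, and the others follow.

Satisfiable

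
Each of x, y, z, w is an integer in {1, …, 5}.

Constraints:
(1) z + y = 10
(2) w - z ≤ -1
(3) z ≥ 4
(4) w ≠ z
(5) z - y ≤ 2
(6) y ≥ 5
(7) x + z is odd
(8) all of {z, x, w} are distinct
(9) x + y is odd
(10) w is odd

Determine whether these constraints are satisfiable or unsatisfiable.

Take x = 4, y = 5, z = 5, w = 3. Then constraint 1: z + y = 10; constraint 2: w - z = -2; constraint 5: z - y = 0, and every other listed constraint is also met.

Satisfiable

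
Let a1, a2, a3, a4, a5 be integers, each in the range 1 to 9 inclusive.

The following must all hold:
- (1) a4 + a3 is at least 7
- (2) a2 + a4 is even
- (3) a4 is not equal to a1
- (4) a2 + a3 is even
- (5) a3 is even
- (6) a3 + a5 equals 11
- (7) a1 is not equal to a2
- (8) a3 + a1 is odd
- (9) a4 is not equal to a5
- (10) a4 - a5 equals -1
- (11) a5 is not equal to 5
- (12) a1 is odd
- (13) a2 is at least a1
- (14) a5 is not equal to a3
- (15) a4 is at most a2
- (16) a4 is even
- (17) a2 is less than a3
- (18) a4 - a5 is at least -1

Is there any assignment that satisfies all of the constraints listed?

Satisfiable

One satisfying assignment is a1 = 1, a2 = 4, a3 = 8, a4 = 2, a5 = 3.
For the less obvious constraints — constraint 1: a4 + a3 = 10; constraint 6: a3 + a5 = 11; constraint 10: a4 - a5 = -1 — and the others hold by inspection.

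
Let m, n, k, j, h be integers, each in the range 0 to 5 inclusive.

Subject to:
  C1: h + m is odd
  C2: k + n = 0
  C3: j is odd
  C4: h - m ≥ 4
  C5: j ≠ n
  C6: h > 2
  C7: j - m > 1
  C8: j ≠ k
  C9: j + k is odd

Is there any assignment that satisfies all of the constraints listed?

Satisfiable

Try m = 0, n = 0, k = 0, j = 3, h = 5.
Check constraint 2: k + n = 0; constraint 4: h - m = 5; constraint 7: j - m = 3. The remaining constraints are straightforward to verify.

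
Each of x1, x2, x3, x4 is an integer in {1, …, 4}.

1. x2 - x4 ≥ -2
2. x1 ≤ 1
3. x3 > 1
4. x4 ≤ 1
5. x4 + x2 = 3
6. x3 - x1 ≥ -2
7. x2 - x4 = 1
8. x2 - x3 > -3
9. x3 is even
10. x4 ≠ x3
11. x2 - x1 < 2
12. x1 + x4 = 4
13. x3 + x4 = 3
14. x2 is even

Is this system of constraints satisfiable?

From constraint 2: x1 ≤ 1. From constraint 4: x4 ≤ 1. Hence x1 + x4 ≤ 2. But constraint 12 requires x1 + x4 = 4, and 4 > 2. Contradiction.

Unsatisfiable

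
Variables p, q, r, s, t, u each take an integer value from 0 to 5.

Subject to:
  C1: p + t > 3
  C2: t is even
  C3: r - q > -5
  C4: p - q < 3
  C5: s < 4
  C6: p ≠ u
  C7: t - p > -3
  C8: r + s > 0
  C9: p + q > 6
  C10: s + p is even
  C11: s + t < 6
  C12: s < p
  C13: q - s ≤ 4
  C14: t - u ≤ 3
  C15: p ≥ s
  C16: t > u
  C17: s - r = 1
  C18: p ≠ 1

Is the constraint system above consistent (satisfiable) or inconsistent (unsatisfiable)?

Try p = 4, q = 3, r = 1, s = 2, t = 2, u = 1.
Check constraint 1: p + t = 6; constraint 3: r - q = -2. The remaining constraints are straightforward to verify.

Satisfiable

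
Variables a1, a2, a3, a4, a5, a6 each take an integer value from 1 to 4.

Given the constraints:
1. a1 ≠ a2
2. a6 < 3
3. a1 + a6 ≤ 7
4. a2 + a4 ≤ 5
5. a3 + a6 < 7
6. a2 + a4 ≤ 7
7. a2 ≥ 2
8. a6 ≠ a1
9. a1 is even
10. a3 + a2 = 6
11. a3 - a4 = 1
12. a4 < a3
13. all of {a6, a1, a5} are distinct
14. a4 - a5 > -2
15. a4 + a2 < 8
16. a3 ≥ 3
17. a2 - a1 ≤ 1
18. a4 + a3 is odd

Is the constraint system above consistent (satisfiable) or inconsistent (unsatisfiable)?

Try a1 = 4, a2 = 2, a3 = 4, a4 = 3, a5 = 3, a6 = 1.
Check constraint 3: a1 + a6 = 5; constraint 4: a2 + a4 = 5. The remaining constraints are straightforward to verify.

Satisfiable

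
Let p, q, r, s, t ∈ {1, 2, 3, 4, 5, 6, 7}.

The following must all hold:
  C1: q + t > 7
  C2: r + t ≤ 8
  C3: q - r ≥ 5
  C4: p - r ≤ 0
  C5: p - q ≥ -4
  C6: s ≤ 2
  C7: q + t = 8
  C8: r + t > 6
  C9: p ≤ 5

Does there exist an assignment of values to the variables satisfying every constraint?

Unsatisfiable

Constraints 3, 4, and 5 give q − r ≥ 5, r − p ≥ 0, p − q ≥ -4.
Adding all 3 inequalities: the left sides telescope to 0, and the right sides sum to 5 + 0 + (-4) = 1. So 0 ≥ 1, which is false.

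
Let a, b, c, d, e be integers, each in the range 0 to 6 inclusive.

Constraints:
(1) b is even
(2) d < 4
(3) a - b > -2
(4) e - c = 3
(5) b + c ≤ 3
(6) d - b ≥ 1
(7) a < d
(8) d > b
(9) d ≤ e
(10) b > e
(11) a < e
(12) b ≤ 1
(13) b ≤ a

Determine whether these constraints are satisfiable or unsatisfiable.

Unsatisfiable

Constraints 8, 9, and 10 give d ≤ e, e < b, b < d. Chaining: d ≤ e < b < d, which forces d < d — impossible.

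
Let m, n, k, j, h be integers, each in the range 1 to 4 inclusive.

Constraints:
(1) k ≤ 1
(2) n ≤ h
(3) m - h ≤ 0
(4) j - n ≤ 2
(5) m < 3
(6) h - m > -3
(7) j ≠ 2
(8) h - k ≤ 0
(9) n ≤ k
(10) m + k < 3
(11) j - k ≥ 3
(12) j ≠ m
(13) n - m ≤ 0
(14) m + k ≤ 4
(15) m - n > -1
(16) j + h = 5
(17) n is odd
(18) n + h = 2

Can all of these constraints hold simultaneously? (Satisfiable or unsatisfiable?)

Constraints 3, 4, 8, 11, and 13 give k − h ≥ 0, h − m ≥ 0, m − n ≥ 0, n − j ≥ -2, j − k ≥ 3.
Adding all 5 inequalities: the left sides telescope to 0, and the right sides sum to 0 + 0 + 0 + (-2) + 3 = 1. So 0 ≥ 1, which is false.

Unsatisfiable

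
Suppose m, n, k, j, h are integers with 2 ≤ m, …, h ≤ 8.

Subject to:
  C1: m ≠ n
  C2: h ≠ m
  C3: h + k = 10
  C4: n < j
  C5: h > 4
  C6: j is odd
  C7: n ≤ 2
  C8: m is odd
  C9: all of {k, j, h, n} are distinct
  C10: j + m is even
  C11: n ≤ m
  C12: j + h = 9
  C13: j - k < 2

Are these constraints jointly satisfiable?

Try m = 7, n = 2, k = 4, j = 3, h = 6.
Check constraint 3: h + k = 10; constraint 12: j + h = 9. The remaining constraints are straightforward to verify.

Satisfiable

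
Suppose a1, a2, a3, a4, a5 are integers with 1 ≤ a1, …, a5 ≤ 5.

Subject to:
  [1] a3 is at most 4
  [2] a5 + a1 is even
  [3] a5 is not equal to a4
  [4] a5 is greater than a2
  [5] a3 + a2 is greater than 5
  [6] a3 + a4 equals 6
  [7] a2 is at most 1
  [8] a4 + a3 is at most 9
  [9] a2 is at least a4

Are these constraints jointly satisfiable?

From constraint 1: a3 ≤ 4. From constraints 7 and 9: a4 ≤ a2 ≤ 1. Hence a3 + a4 ≤ 5. But constraint 6 requires a3 + a4 = 6, and 6 > 5. Contradiction.

Unsatisfiable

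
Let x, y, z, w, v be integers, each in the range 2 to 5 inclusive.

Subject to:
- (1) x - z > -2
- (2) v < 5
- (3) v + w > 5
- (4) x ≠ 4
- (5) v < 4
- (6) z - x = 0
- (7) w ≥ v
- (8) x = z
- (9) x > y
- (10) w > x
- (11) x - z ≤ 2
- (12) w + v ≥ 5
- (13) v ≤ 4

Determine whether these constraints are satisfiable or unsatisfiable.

Satisfiable

Take x = 3, y = 2, z = 3, w = 4, v = 2. Then constraint 1: x - z = 0; constraint 3: v + w = 6, and every other listed constraint is also met.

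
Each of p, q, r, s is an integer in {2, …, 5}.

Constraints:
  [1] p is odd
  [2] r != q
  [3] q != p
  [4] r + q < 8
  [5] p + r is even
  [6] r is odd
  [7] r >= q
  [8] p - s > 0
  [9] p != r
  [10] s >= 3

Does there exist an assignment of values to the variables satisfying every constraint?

Satisfiable

Try p = 5, q = 2, r = 3, s = 4.
Check constraint 1: p = 5 is odd; constraint 4: r + q = 5; constraint 8: p - s = 1. The remaining constraints are straightforward to verify.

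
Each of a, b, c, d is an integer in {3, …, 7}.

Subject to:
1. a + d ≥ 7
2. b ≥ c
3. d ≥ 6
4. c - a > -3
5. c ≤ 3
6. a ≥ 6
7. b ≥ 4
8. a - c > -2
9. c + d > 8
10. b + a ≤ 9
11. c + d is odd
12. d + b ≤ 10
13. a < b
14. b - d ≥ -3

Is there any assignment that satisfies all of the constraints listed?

Unsatisfiable

From constraint 7: b ≥ 4. From constraint 6: a ≥ 6. Hence b + a ≥ 10. But constraint 10 requires b + a ≤ 9, and 9 < 10. Contradiction.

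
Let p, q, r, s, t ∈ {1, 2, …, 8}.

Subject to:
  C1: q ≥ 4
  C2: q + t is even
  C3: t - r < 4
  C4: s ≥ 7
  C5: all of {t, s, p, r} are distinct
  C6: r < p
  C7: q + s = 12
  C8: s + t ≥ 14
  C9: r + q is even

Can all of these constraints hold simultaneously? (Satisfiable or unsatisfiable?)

Try p = 5, q = 4, r = 4, s = 8, t = 6.
Check constraint 3: t - r = 2; constraint 7: q + s = 12. The remaining constraints are straightforward to verify.

Satisfiable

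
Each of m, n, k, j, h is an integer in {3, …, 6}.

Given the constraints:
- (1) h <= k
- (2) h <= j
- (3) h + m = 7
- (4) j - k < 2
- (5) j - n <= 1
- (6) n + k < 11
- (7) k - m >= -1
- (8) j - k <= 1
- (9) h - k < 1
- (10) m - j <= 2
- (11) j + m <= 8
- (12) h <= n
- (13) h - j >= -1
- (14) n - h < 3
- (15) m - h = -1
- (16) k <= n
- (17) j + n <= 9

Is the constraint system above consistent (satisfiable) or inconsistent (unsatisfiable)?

Satisfiable

The assignment m = 3, n = 5, k = 4, j = 4, h = 4 works:
  constraint 3 holds since h + m = 7.
  constraint 4 holds since j - k = 0.
The rest check out directly.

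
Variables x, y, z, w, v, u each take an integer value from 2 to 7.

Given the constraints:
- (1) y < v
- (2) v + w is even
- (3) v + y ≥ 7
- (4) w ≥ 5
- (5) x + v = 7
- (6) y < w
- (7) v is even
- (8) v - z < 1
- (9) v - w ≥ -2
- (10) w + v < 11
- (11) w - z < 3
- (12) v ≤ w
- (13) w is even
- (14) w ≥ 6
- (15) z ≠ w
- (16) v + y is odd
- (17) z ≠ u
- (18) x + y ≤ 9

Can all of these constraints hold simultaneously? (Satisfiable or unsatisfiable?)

Satisfiable

Try x = 3, y = 3, z = 4, w = 6, v = 4, u = 2.
Check constraint 3: v + y = 7; constraint 5: x + v = 7; constraint 8: v - z = 0. The remaining constraints are straightforward to verify.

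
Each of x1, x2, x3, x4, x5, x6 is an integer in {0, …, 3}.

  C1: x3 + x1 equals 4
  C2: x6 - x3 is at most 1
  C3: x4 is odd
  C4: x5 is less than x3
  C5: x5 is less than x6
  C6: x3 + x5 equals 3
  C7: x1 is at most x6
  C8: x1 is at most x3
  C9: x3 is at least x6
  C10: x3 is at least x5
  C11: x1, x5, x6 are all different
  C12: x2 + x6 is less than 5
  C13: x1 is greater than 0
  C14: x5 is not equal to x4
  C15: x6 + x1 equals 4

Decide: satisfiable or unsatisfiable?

Satisfiable

Try x1 = 1, x2 = 0, x3 = 3, x4 = 1, x5 = 0, x6 = 3.
Check constraint 1: x3 + x1 = 4; constraint 2: x6 - x3 = 0. The remaining constraints are straightforward to verify.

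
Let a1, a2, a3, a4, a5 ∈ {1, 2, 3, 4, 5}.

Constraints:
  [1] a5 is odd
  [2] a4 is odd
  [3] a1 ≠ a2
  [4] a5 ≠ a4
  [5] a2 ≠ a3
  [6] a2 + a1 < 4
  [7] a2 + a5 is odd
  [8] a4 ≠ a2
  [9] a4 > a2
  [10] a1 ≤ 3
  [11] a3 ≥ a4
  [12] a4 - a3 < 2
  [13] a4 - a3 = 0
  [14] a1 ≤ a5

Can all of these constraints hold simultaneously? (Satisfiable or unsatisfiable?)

Satisfiable

Setting (a1, a2, a3, a4, a5) = (1, 2, 5, 5, 1) satisfies everything: constraint 6: a2 + a1 = 3; constraint 12: a4 - a3 = 0, and the others follow.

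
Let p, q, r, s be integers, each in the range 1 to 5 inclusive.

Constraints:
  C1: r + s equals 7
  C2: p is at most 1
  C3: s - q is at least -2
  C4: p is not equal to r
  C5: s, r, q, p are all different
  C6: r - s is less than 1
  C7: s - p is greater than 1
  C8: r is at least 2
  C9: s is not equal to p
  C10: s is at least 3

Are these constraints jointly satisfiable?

Try p = 1, q = 5, r = 3, s = 4.
Check constraint 1: r + s = 7; constraint 3: s - q = -1. The remaining constraints are straightforward to verify.

Satisfiable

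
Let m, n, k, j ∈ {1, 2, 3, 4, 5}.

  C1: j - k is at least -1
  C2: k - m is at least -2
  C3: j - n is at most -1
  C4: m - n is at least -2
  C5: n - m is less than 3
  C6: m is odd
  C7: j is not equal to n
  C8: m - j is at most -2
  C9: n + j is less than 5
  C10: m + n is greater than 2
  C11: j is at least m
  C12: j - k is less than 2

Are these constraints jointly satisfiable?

Unsatisfiable

Constraints 3, 4, and 8 give m − n ≥ -2, n − j ≥ 1, j − m ≥ 2.
Adding all 3 inequalities: the left sides telescope to 0, and the right sides sum to (-2) + 1 + 2 = 1. So 0 ≥ 1, which is false.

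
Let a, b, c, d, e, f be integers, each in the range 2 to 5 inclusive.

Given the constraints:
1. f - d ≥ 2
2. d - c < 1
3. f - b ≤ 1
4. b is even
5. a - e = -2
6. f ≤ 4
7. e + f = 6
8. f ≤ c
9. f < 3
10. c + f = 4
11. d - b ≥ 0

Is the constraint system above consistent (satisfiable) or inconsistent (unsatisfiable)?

Unsatisfiable

Constraints 1, 3, and 11 give b − f ≥ -1, f − d ≥ 2, d − b ≥ 0.
Adding all 3 inequalities: the left sides telescope to 0, and the right sides sum to (-1) + 2 + 0 = 1. So 0 ≥ 1, which is false.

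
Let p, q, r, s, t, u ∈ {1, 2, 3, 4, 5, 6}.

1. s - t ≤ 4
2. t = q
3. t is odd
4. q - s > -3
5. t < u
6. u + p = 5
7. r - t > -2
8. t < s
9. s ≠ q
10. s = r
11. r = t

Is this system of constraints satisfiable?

Unsatisfiable

From constraints 2, 10, and 11, s = r = t = q, so s = q. But constraint 9 says s ≠ q. Contradiction.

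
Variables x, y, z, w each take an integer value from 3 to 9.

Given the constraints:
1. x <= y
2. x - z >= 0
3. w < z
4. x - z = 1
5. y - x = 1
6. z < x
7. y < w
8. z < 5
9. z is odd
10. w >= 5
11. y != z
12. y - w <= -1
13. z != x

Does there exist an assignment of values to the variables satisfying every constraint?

Unsatisfiable

Constraints 1, 3, 6, and 12 give z < x, x ≤ y, y < w, w < z. Chaining: z < x ≤ y < w < z, which forces z < z — impossible.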